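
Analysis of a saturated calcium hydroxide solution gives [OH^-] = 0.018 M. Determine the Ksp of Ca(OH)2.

Ksp ≈ 2.9 x 10^-6

Ca(OH)2(s) <=> Ca^2+(aq) + 2 OH^-(aq)
Stoichiometry gives [Ca^2+] = (1/2)[OH^-] = 9.00 x 10^-3 M.
Ksp = [Ca^2+][OH^-]^2
Ksp = 9.00 x 10^-3 × (1.8 x 10^-2)^2 = 2.9 × 10^-6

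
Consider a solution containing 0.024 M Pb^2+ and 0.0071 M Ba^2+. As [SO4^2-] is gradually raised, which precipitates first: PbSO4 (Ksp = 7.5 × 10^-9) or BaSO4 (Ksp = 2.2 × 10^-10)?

Each salt begins to precipitate when Q = Ksp, i.e. when [SO4^2-] reaches its threshold.
For PbSO4: 7.5 × 10^-9 = 0.024 × [SO4^2-]  ⇒  [SO4^2-] = 3.1 x 10^-7 M.
For BaSO4: 2.2 × 10^-10 = 0.0071 × [SO4^2-]  ⇒  [SO4^2-] = 3.1 × 10^-8 M.
The salt with the lower threshold [SO4^2-] precipitates first: BaSO4.

BaSO4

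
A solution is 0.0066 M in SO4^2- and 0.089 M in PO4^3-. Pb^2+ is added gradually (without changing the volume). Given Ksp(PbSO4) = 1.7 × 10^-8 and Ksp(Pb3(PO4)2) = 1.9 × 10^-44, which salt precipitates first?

Each salt begins to precipitate when Q = Ksp, i.e. when [Pb^2+] reaches its threshold.
For PbSO4: 1.7 × 10^-8 = 0.0066 × [Pb^2+]  ⇒  [Pb^2+] = 2.6 × 10^-6 M.
For Pb3(PO4)2: 1.9 × 10^-44 = (0.089)^2 × [Pb^2+]^3  ⇒  [Pb^2+] = 1.3 × 10^-14 M.
The salt with the lower threshold [Pb^2+] precipitates first: Pb3(PO4)2.

Pb3(PO4)2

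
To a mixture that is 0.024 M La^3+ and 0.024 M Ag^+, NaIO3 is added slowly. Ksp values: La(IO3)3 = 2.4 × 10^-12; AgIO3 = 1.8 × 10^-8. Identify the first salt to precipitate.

AgIO3

Each salt begins to precipitate when Q = Ksp, i.e. when [IO3^-] reaches its threshold.
For La(IO3)3: 2.4 × 10^-12 = 0.024 × [IO3^-]^3  ⇒  [IO3^-] = 4.6 x 10^-4 M.
For AgIO3: 1.8 × 10^-8 = 0.024 × [IO3^-]  ⇒  [IO3^-] = 7.5 × 10^-7 M.
The salt with the lower threshold [IO3^-] precipitates first: AgIO3.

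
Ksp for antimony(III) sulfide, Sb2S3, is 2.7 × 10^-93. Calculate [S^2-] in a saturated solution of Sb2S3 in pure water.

Sb2S3(s) <=> 2 Sb^3+ + 3 S^2-
Ksp = [Sb^3+]^2[S^2-]^3
Let s = molar solubility. Then [Sb^3+] = 2s and [S^2-] = 3s.
Substituting: Ksp = (2s)^2(3s)^3 = 108s^5
s^5 = 2.7 × 10^-93 / 108, so s = 1.20 x 10^-19 M
[S^2-] = 3s = 3.6 × 10^-19 M

[S^2-] = 3.6e-19 M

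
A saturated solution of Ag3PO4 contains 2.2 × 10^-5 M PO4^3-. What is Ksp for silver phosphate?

Ksp ≈ 6.3 × 10^-18

Ag3PO4(s) ⇌ 3 Ag^+ + PO4^3-
Stoichiometry gives [Ag^+] = (3/1)[PO4^3-] = 6.60 x 10^-5 M.
Ksp = [Ag^+]^3[PO4^3-]
Ksp = (6.60 × 10^-5)^3 × 2.2 × 10^-5 = 6.3 x 10^-18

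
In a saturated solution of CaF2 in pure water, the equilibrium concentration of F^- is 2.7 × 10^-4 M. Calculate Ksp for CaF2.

9.8 x 10^-12

CaF2(s) ⇌ Ca^2+(aq) + 2 F^-(aq)
Stoichiometry gives [Ca^2+] = (1/2)[F^-] = 1.35 × 10^-4 M.
Ksp = [Ca^2+][F^-]^2
Ksp = 1.35 × 10^-4 × (2.7 × 10^-4)^2 = 9.8 × 10^-12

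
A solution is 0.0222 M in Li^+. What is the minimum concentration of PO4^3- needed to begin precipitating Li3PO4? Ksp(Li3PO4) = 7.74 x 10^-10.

[PO4^3-] = 7.07 × 10^-5 M

Li3PO4(s) <=> 3 Li^+ + PO4^3-
Ksp = [Li^+]^3[PO4^3-]
Precipitation begins when Q = Ksp. With [Li^+] = 0.0222 M:
7.74 x 10^-10 = (0.0222)^3 × [PO4^3-]
[PO4^3-] = (7.74 x 10^-10 / 1.094 × 10^-5) = 7.07 x 10^-5 M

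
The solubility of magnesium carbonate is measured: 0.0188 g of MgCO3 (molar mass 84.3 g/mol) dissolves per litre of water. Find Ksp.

Ksp ≈ 4.97 x 10^-8

Molar solubility s = (1.88 × 10^-2 g/L) / (84.3 g/mol) = 2.230 × 10^-4 M.
MgCO3(s) ⇌ Mg^2+(aq) + CO3^2-(aq)
With molar solubility s: [Mg^2+] = s, [CO3^2-] = s.
Ksp = [Mg^2+][CO3^2-]
Ksp = s × s = s^2
Ksp = (2.230 × 10^-4)^2 = 4.97 x 10^-8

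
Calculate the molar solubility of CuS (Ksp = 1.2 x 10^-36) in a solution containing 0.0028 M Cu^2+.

s ≈ 4.3 × 10^-34 M

CuS(s) ⇌ Cu^2+ + S^2-
Ksp = [Cu^2+][S^2-]
Let s = moles of CuS that dissolve per litre. [Cu^2+] = 0.0028 + s ≈ 0.0028, [S^2-] = s (since the Cu^2+ already present dominates).
Ksp ≈ 0.0028 × s
s = 4.3 x 10^-34 M
Check: s = 4.3 × 10^-34 ≪ 0.0028, so the approximation is valid.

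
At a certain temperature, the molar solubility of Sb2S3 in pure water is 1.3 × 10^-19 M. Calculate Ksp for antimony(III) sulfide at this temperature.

Sb2S3(s) ⇌ 2 Sb^3+ + 3 S^2-
Let s = molar solubility. Then [Sb^3+] = 2s and [S^2-] = 3s.
Ksp = [Sb^3+]^2[S^2-]^3
Ksp = (2s)^2(3s)^3 = 108s^5
Ksp = 108 × (1.3 × 10^-19)^5 = 4.0 x 10^-93

Ksp ≈ 4.0 × 10^-93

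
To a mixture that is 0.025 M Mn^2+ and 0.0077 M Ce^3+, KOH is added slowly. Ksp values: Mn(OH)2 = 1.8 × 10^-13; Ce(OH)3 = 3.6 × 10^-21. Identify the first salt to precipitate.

Each salt begins to precipitate when Q = Ksp, i.e. when [OH^-] reaches its threshold.
For Mn(OH)2: 1.8 × 10^-13 = 0.025 × [OH^-]^2  ⇒  [OH^-] = 2.7 × 10^-6 M.
For Ce(OH)3: 3.6 × 10^-21 = 0.0077 × [OH^-]^3  ⇒  [OH^-] = 7.8 x 10^-7 M.
The salt with the lower threshold [OH^-] precipitates first: Ce(OH)3.

Ce(OH)3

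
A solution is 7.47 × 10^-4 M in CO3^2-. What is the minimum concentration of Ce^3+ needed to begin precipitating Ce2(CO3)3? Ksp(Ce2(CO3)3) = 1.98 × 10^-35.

Ce2(CO3)3(s) <=> 2 Ce^3+(aq) + 3 CO3^2-(aq)
Ksp = [Ce^3+]^2[CO3^2-]^3
Precipitation begins when Q = Ksp. With [CO3^2-] = 7.47 × 10^-4 M:
1.98 × 10^-35 = (7.47 × 10^-4)^3 × [Ce^3+]^2
[Ce^3+] = (1.98 × 10^-35 / 4.168 x 10^-10)^(1/2) = 2.18 × 10^-13 M

2.18 × 10^-13 M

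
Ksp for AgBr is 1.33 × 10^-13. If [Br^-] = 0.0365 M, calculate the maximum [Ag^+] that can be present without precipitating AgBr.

[Ag^+] ≈ 3.64 x 10^-12 M

AgBr(s) ⇌ Ag^+ + Br^-
Ksp = [Ag^+][Br^-]
Precipitation begins when Q = Ksp. With [Br^-] = 0.0365 M:
1.33 × 10^-13 = (0.0365) × [Ag^+]
[Ag^+] = (1.33 × 10^-13 / 3.65 × 10^-2) = 3.64 × 10^-12 M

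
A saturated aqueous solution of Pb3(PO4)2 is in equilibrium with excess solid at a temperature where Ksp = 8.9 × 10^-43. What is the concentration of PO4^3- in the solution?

Pb3(PO4)2(s) ⇌ 3 Pb^2+ + 2 PO4^3-
Ksp = [Pb^2+]^3[PO4^3-]^2
Let s = molar solubility. Then [Pb^2+] = 3s and [PO4^3-] = 2s.
Ksp = (3s)^3(2s)^2 = 108s^5
Solving, s = (8.9 × 10^-43/108)^(1/5) = 1.52 × 10^-9 M
[PO4^3-] = 2s = 3.0 × 10^-9 M

[PO4^3-] = 3.0e-9 M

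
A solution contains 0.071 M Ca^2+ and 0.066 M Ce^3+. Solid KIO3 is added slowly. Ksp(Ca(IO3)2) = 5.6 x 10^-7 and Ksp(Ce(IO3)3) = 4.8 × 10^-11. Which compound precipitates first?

Precipitation of each salt starts when its ion product equals its Ksp.
For Ca(IO3)2: 5.6 x 10^-7 = 0.071 × [IO3^-]^2  ⇒  [IO3^-] = 2.8 × 10^-3 M.
For Ce(IO3)3: 4.8 × 10^-11 = 0.066 × [IO3^-]^3  ⇒  [IO3^-] = 9.0 x 10^-4 M.
The salt with the lower threshold [IO3^-] precipitates first: Ce(IO3)3.

Ce(IO3)3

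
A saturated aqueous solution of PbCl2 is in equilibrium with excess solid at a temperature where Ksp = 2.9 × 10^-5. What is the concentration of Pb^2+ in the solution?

PbCl2(s) <=> Pb^2+(aq) + 2 Cl^-(aq)
Ksp = [Pb^2+][Cl^-]^2
With molar solubility s: [Pb^2+] = s, [Cl^-] = 2s.
Substituting: Ksp = s(2s)^2 = 4s^3
s^3 = 2.9 × 10^-5 / 4, so s = 1.94 × 10^-2 M
[Pb^2+] = s = 1.9 x 10^-2 M

1.9 x 10^-2 M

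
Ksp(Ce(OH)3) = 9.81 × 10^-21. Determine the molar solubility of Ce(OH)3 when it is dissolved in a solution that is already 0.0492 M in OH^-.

8.24 × 10^-17 M

Ce(OH)3(s) ⇌ Ce^3+ + 3 OH^-
Ksp = [Ce^3+][OH^-]^3
If s mol/L dissolves here, [Ce^3+] = s, [OH^-] = 0.0492 + 3s ≈ 0.0492 (since the OH^- already present dominates).
Ksp ≈ s × (0.0492)^3
s = 8.24 x 10^-17 M
Check: 3s = 2.5 x 10^-16 ≪ 0.0492, so the approximation is valid.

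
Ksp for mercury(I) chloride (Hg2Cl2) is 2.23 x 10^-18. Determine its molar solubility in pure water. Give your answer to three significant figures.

s ≈ 8.23 x 10^-7 M

Hg2Cl2(s) <=> Hg2^2+(aq) + 2 Cl^-(aq)
Ksp = [Hg2^2+][Cl^-]^2
Let s = molar solubility. Then [Hg2^2+] = s and [Cl^-] = 2s.
So Ksp = s × (2s)^2 = 4s^3
s^3 = 2.23 x 10^-18 / 4, so s = 8.23 × 10^-7 M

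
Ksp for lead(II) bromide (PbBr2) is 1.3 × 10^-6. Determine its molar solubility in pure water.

PbBr2(s) ⇌ Pb^2+ + 2 Br^-
Ksp = [Pb^2+][Br^-]^2
Let s = molar solubility. Then [Pb^2+] = s and [Br^-] = 2s.
Ksp = s(2s)^2 = 4s^3
s = (1.3 × 10^-6 / 4)^(1/3) = 6.9 × 10^-3 M

6.9 x 10^-3 M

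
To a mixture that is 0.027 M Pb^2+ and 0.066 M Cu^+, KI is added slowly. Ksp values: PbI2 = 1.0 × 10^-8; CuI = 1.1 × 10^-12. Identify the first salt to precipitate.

Each salt begins to precipitate when Q = Ksp, i.e. when [I^-] reaches its threshold.
For PbI2: 1.0 × 10^-8 = 0.027 × [I^-]^2  ⇒  [I^-] = 6.1 x 10^-4 M.
For CuI: 1.1 × 10^-12 = 0.066 × [I^-]  ⇒  [I^-] = 1.7 × 10^-11 M.
The salt with the lower threshold [I^-] precipitates first: CuI.

CuI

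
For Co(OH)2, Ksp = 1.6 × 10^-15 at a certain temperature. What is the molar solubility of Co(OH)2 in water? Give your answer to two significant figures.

s ≈ 7.4e-6 M

Co(OH)2(s) ⇌ Co^2+ + 2 OH^-
Ksp = [Co^2+][OH^-]^2
If s mol/L of Co(OH)2 dissolves, [Co^2+] = s and [OH^-] = 2s.
Substituting: Ksp = s(2s)^2 = 4s^3
s = (1.6 × 10^-15 / 4)^(1/3) = 7.4 x 10^-6 M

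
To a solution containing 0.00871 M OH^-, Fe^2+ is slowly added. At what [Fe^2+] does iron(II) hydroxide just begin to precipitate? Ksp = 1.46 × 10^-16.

1.92 × 10^-12 M

Fe(OH)2(s) ⇌ Fe^2+ + 2 OH^-
Ksp = [Fe^2+][OH^-]^2
Precipitation begins when Q = Ksp. With [OH^-] = 0.00871 M:
1.46 × 10^-16 = (0.00871)^2 × [Fe^2+]
[Fe^2+] = (1.46 × 10^-16 / 7.586 x 10^-5) = 1.92 x 10^-12 M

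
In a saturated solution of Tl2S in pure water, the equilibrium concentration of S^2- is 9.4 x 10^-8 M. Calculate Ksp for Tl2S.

Tl2S(s) <=> 2 Tl^+ + S^2-
Stoichiometry gives [Tl^+] = (2/1)[S^2-] = 1.88 x 10^-7 M.
Ksp = [Tl^+]^2[S^2-]
Ksp = (1.88 × 10^-7)^2 × 9.4 × 10^-8 = 3.3 x 10^-21

Ksp ≈ 3.3e-21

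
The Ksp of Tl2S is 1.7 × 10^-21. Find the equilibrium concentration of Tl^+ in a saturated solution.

Tl2S(s) ⇌ 2 Tl^+(aq) + S^2-(aq)
Ksp = [Tl^+]^2[S^2-]
With molar solubility s: [Tl^+] = 2s, [S^2-] = s.
So Ksp = (2s)^2 × s = 4s^3
s = (1.7 × 10^-21 / 4)^(1/3) = 7.52 x 10^-8 M
[Tl^+] = 2s = 1.5 x 10^-7 M

[Tl^+] ≈ 1.5 × 10^-7 M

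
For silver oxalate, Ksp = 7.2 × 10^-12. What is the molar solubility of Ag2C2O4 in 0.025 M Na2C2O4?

Ag2C2O4(s) ⇌ 2 Ag^+(aq) + C2O4^2-(aq)
Ksp = [Ag^+]^2[C2O4^2-]
If s mol/L dissolves here, [Ag^+] = 2s, [C2O4^2-] = 0.025 + s ≈ 0.025 (since C2O4^2- from Na2C2O4 dominates).
Ksp ≈ (2s)^2 × 0.025
s = 8.5 x 10^-6 M
Check: s = 8.5 x 10^-6 ≪ 0.025, so the approximation is valid.

s ≈ 8.5e-6 M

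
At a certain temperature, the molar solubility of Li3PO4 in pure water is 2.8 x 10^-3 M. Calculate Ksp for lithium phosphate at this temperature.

Li3PO4(s) ⇌ 3 Li^+ + PO4^3-
Let s = molar solubility. Then [Li^+] = 3s and [PO4^3-] = s.
Ksp = [Li^+]^3[PO4^3-]
Substituting: Ksp = (3s)^3s = 27s^4
Ksp = 27 × (2.8 × 10^-3)^4 = 1.7 × 10^-9

Ksp = 1.7 × 10^-9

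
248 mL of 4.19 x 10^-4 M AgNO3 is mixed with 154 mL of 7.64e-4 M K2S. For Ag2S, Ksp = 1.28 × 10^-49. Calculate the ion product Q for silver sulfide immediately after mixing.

1.96 × 10^-11

Total volume = 248 + 154 = 402 mL.
[Ag^+] = 4.19 x 10^-4 × (248/402) = 2.585 x 10^-4 M
[S^2-] = 7.64 x 10^-4 × (154/402) = 2.927 × 10^-4 M
Ag2S(s) <=> 2 Ag^+(aq) + S^2-(aq), so Q = [Ag^+]^2[S^2-]
Q = (2.585 × 10^-4)^2(2.927 x 10^-4) = 1.96 × 10^-11
Q > Ksp, so Ag2S will precipitate.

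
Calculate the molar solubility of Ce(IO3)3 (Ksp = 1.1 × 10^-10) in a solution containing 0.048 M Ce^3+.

s = 4.4 × 10^-4 M

Ce(IO3)3(s) ⇌ Ce^3+(aq) + 3 IO3^-(aq)
Ksp = [Ce^3+][IO3^-]^3
Let s = moles of Ce(IO3)3 that dissolve per litre. [Ce^3+] = 0.048 + s ≈ 0.048, [IO3^-] = 3s (since the Ce^3+ already present dominates).
Ksp ≈ 0.048 × (3s)^3
s = 4.4 × 10^-4 M
Check: s = 4.4 × 10^-4 ≪ 0.048, so the approximation is valid.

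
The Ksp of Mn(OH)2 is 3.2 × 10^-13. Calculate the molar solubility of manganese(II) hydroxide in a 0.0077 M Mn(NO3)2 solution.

s ≈ 3.2 x 10^-6 M

Mn(OH)2(s) <=> Mn^2+(aq) + 2 OH^-(aq)
Ksp = [Mn^2+][OH^-]^2
Let s be the molar solubility in this solution. [Mn^2+] = 0.0077 + s ≈ 0.0077, [OH^-] = 2s (since Mn^2+ from Mn(NO3)2 dominates).
Ksp ≈ 0.0077 × (2s)^2
s = 3.2 x 10^-6 M
Check: s = 3.2 × 10^-6 ≪ 0.0077, so the approximation is valid.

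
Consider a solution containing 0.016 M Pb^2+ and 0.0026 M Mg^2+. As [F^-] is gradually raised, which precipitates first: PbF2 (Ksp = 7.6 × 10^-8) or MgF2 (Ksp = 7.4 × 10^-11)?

MgF2

Precipitation of each salt starts when its ion product equals its Ksp.
For PbF2: 7.6 × 10^-8 = 0.016 × [F^-]^2  ⇒  [F^-] = 2.2 × 10^-3 M.
For MgF2: 7.4 × 10^-11 = 0.0026 × [F^-]^2  ⇒  [F^-] = 1.7 × 10^-4 M.
The salt with the lower threshold [F^-] precipitates first: MgF2.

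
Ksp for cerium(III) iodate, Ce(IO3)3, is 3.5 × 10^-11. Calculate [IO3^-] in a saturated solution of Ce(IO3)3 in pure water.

[IO3^-] ≈ 3.2 × 10^-3 M

Ce(IO3)3(s) ⇌ Ce^3+ + 3 IO3^-
Ksp = [Ce^3+][IO3^-]^3
Let s = molar solubility. Then [Ce^3+] = s and [IO3^-] = 3s.
Ksp = s(3s)^3 = 27s^4
s = (3.5 × 10^-11 / 27)^(1/4) = 1.07 × 10^-3 M
[IO3^-] = 3s = 3.2 × 10^-3 M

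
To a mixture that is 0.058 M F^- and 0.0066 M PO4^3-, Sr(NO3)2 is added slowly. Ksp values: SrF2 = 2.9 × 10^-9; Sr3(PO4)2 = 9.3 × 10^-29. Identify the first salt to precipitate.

Precipitation of each salt starts when its ion product equals its Ksp.
For SrF2: 2.9 × 10^-9 = (0.058)^2 × [Sr^2+]  ⇒  [Sr^2+] = 8.6 x 10^-7 M.
For Sr3(PO4)2: 9.3 × 10^-29 = (0.0066)^2 × [Sr^2+]^3  ⇒  [Sr^2+] = 1.3 × 10^-8 M.
The salt with the lower threshold [Sr^2+] precipitates first: Sr3(PO4)2.

Sr3(PO4)2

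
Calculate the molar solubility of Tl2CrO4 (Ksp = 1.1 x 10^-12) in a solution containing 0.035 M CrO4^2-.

Tl2CrO4(s) <=> 2 Tl^+ + CrO4^2-
Ksp = [Tl^+]^2[CrO4^2-]
Let s = moles of Tl2CrO4 that dissolve per litre. [Tl^+] = 2s, [CrO4^2-] = 0.035 + s ≈ 0.035 (Ksp is small, so little additional dissolves).
Ksp ≈ (2s)^2 × 0.035
s = 2.8 × 10^-6 M
Check: s = 2.8 × 10^-6 ≪ 0.035, so the approximation is valid.

2.8e-6 M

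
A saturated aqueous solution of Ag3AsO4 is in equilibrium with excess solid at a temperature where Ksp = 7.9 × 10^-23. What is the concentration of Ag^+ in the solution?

Ag3AsO4(s) ⇌ 3 Ag^+(aq) + AsO4^3-(aq)
Ksp = [Ag^+]^3[AsO4^3-]
If s mol/L of Ag3AsO4 dissolves, [Ag^+] = 3s and [AsO4^3-] = s.
Ksp = (3s)^3s = 27s^4
s^4 = 7.9 × 10^-23 / 27, so s = 1.31 × 10^-6 M
[Ag^+] = 3s = 3.9 × 10^-6 M

[Ag^+] = 3.9 × 10^-6 M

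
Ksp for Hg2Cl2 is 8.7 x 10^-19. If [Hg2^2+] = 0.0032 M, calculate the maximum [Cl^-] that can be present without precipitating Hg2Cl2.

Hg2Cl2(s) ⇌ Hg2^2+(aq) + 2 Cl^-(aq)
Ksp = [Hg2^2+][Cl^-]^2
Precipitation begins when Q = Ksp. With [Hg2^2+] = 0.0032 M:
8.7 x 10^-19 = (0.0032) × [Cl^-]^2
[Cl^-] = (8.7 x 10^-19 / 3.2 x 10^-3)^(1/2) = 1.6 x 10^-8 M

[Cl^-] = 1.6 × 10^-8 M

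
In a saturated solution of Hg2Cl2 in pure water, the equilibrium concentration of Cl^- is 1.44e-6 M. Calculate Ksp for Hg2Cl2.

Ksp ≈ 1.49e-18

Hg2Cl2(s) <=> Hg2^2+(aq) + 2 Cl^-(aq)
Stoichiometry gives [Hg2^2+] = (1/2)[Cl^-] = 7.200 x 10^-7 M.
Ksp = [Hg2^2+][Cl^-]^2
Ksp = 7.200 × 10^-7 × (1.44 × 10^-6)^2 = 1.49 × 10^-18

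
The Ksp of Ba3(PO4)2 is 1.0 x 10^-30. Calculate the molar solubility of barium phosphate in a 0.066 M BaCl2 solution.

2.9e-14 M

Ba3(PO4)2(s) ⇌ 3 Ba^2+ + 2 PO4^3-
Ksp = [Ba^2+]^3[PO4^3-]^2
Let s be the molar solubility in this solution. [Ba^2+] = 0.066 + 3s ≈ 0.066, [PO4^3-] = 2s (since Ba^2+ from BaCl2 dominates).
Ksp ≈ (0.066)^3 × (2s)^2
s = 2.9 × 10^-14 M
Check: 3s = 8.8 × 10^-14 ≪ 0.066, so the approximation is valid.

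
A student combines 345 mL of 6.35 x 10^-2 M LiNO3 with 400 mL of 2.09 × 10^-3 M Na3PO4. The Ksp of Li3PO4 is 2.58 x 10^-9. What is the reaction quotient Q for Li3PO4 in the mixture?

Total volume = 345 + 400 = 745 mL.
[Li^+] = 6.35 × 10^-2 × (345/745) = 2.941 × 10^-2 M
[PO4^3-] = 2.09 x 10^-3 × (400/745) = 1.122 × 10^-3 M
Li3PO4(s) ⇌ 3 Li^+ + PO4^3-, so Q = [Li^+]^3[PO4^3-]
Q = (2.941 × 10^-2)^3(1.122 × 10^-3) = 2.85 × 10^-8
Q > Ksp, so Li3PO4 will precipitate.

2.85e-8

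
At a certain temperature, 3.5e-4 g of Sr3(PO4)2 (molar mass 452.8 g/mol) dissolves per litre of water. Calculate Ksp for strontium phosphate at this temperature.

Molar solubility s = (3.5 × 10^-4 g/L) / (452.8 g/mol) = 7.73 × 10^-7 M.
Sr3(PO4)2(s) ⇌ 3 Sr^2+(aq) + 2 PO4^3-(aq)
With molar solubility s: [Sr^2+] = 3s, [PO4^3-] = 2s.
Ksp = [Sr^2+]^3[PO4^3-]^2
Ksp = (3s)^3(2s)^2 = 108s^5
Ksp = 108 × (7.73 × 10^-7)^5 = 3.0 × 10^-29

Ksp = 3.0e-29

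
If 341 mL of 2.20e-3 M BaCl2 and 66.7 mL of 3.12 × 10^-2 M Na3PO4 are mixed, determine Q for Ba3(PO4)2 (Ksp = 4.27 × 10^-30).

Total volume = 341 + 66.7 = 407.7 mL.
[Ba^2+] = 2.20 x 10^-3 × (341/407.7) = 1.840 x 10^-3 M
[PO4^3-] = 3.12 x 10^-2 × (66.7/407.7) = 5.104 x 10^-3 M
Ba3(PO4)2(s) ⇌ 3 Ba^2+ + 2 PO4^3-, so Q = [Ba^2+]^3[PO4^3-]^2
Q = (1.840 x 10^-3)^3(5.104 × 10^-3)^2 = 1.62 x 10^-13
Q > Ksp, so Ba3(PO4)2 will precipitate.

1.62 × 10^-13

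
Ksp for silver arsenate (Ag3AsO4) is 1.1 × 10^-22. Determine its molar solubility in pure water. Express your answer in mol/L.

1.4e-6 M

Ag3AsO4(s) ⇌ 3 Ag^+ + AsO4^3-
Ksp = [Ag^+]^3[AsO4^3-]
For each mole of Ag3AsO4 that dissolves: [Ag^+] = 3s, [AsO4^3-] = s.
So Ksp = (3s)^3 × s = 27s^4
Solving, s = (1.1 × 10^-22/27)^(1/4) = 1.4 × 10^-6 M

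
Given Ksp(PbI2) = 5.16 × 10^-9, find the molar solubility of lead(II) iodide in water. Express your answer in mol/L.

PbI2(s) ⇌ Pb^2+ + 2 I^-
Ksp = [Pb^2+][I^-]^2
Let s = molar solubility. Then [Pb^2+] = s and [I^-] = 2s.
So Ksp = s × (2s)^2 = 4s^3
s^3 = 5.16 × 10^-9 / 4, so s = 1.09 × 10^-3 M

1.09 x 10^-3 M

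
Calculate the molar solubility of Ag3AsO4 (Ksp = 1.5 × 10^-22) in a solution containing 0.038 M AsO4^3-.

Ag3AsO4(s) <=> 3 Ag^+(aq) + AsO4^3-(aq)
Ksp = [Ag^+]^3[AsO4^3-]
Let s = moles of Ag3AsO4 that dissolve per litre. [Ag^+] = 3s, [AsO4^3-] = 0.038 + s ≈ 0.038 (Ksp is small, so little additional dissolves).
Ksp ≈ (3s)^3 × 0.038
s = 5.3 × 10^-8 M
Check: s = 5.3 x 10^-8 ≪ 0.038, so the approximation is valid.

s = 5.3 × 10^-8 M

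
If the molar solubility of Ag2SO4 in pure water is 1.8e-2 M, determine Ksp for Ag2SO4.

Ag2SO4(s) <=> 2 Ag^+ + SO4^2-
With molar solubility s: [Ag^+] = 2s, [SO4^2-] = s.
Ksp = [Ag^+]^2[SO4^2-]
Substituting: Ksp = (2s)^2s = 4s^3
With s = 1.8 × 10^-2: Ksp = 2.3 × 10^-5

Ksp ≈ 2.3 × 10^-5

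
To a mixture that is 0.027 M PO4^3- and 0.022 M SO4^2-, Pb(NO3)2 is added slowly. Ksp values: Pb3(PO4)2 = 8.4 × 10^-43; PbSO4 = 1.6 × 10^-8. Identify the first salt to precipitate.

Pb3(PO4)2

Each salt begins to precipitate when Q = Ksp, i.e. when [Pb^2+] reaches its threshold.
For Pb3(PO4)2: 8.4 × 10^-43 = (0.027)^2 × [Pb^2+]^3  ⇒  [Pb^2+] = 1.0 × 10^-13 M.
For PbSO4: 1.6 × 10^-8 = 0.022 × [Pb^2+]  ⇒  [Pb^2+] = 7.3 x 10^-7 M.
The salt with the lower threshold [Pb^2+] precipitates first: Pb3(PO4)2.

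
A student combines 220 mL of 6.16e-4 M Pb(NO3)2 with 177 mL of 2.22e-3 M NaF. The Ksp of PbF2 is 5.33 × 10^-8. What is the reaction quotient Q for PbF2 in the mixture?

Total volume = 220 + 177 = 397 mL.
[Pb^2+] = 6.16 × 10^-4 × (220/397) = 3.414 × 10^-4 M
[F^-] = 2.22 x 10^-3 × (177/397) = 9.898 x 10^-4 M
PbF2(s) ⇌ Pb^2+ + 2 F^-, so Q = [Pb^2+][F^-]^2
Q = (3.414 x 10^-4)(9.898 x 10^-4)^2 = 3.34 x 10^-10
Q < Ksp, so no precipitate of PbF2 forms.

3.34 x 10^-10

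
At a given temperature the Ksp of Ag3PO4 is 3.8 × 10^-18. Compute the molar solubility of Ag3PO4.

Ag3PO4(s) ⇌ 3 Ag^+(aq) + PO4^3-(aq)
Ksp = [Ag^+]^3[PO4^3-]
If s mol/L of Ag3PO4 dissolves, [Ag^+] = 3s and [PO4^3-] = s.
Substituting: Ksp = (3s)^3s = 27s^4
s = (3.8 × 10^-18 / 27)^(1/4) = 1.9 x 10^-5 M

1.9 × 10^-5 M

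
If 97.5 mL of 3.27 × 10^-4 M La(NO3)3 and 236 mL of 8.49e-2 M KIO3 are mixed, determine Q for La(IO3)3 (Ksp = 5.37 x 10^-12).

2.07 × 10^-8

Total volume = 97.5 + 236 = 333.5 mL.
[La^3+] = 3.27 × 10^-4 × (97.5/333.5) = 9.560 × 10^-5 M
[IO3^-] = 8.49 × 10^-2 × (236/333.5) = 6.008 x 10^-2 M
La(IO3)3(s) <=> La^3+(aq) + 3 IO3^-(aq), so Q = [La^3+][IO3^-]^3
Q = (9.560 × 10^-5)(6.008 x 10^-2)^3 = 2.07 × 10^-8
Q > Ksp, so La(IO3)3 will precipitate.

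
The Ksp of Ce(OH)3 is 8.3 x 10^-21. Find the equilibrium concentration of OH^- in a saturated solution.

1.3e-5 M

Ce(OH)3(s) ⇌ Ce^3+ + 3 OH^-
Ksp = [Ce^3+][OH^-]^3
If s mol/L of Ce(OH)3 dissolves, [Ce^3+] = s and [OH^-] = 3s.
So Ksp = s × (3s)^3 = 27s^4
s^4 = 8.3 x 10^-21 / 27, so s = 4.19 × 10^-6 M
[OH^-] = 3s = 1.3 x 10^-5 M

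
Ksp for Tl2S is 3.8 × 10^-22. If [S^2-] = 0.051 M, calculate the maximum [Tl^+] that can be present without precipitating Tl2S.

Tl2S(s) <=> 2 Tl^+(aq) + S^2-(aq)
Ksp = [Tl^+]^2[S^2-]
Precipitation begins when Q = Ksp. With [S^2-] = 0.051 M:
3.8 × 10^-22 = (0.051) × [Tl^+]^2
[Tl^+] = (3.8 × 10^-22 / 5.1 × 10^-2)^(1/2) = 8.6 × 10^-11 M

[Tl^+] ≈ 8.6e-11 M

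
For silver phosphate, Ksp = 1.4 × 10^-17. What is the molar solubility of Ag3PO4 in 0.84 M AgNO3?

Ag3PO4(s) ⇌ 3 Ag^+(aq) + PO4^3-(aq)
Ksp = [Ag^+]^3[PO4^3-]
Let s = moles of Ag3PO4 that dissolve per litre. [Ag^+] = 0.84 + 3s ≈ 0.84, [PO4^3-] = s (since Ag^+ from AgNO3 dominates).
Ksp ≈ (0.84)^3 × s
s = 2.4 × 10^-17 M
Check: 3s = 7.1 × 10^-17 ≪ 0.84, so the approximation is valid.

2.4 × 10^-17 M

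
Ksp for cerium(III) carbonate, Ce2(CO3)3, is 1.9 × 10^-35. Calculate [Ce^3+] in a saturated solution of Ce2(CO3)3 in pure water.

[Ce^3+] ≈ 8.9 × 10^-8 M

Ce2(CO3)3(s) ⇌ 2 Ce^3+(aq) + 3 CO3^2-(aq)
Ksp = [Ce^3+]^2[CO3^2-]^3
For each mole of Ce2(CO3)3 that dissolves: [Ce^3+] = 2s, [CO3^2-] = 3s.
Ksp = (2s)^2(3s)^3 = 108s^5
s = (1.9 × 10^-35 / 108)^(1/5) = 4.46 × 10^-8 M
[Ce^3+] = 2s = 8.9 × 10^-8 M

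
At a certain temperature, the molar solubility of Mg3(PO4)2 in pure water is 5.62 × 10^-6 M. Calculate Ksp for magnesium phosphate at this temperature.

Mg3(PO4)2(s) ⇌ 3 Mg^2+(aq) + 2 PO4^3-(aq)
Let s = molar solubility. Then [Mg^2+] = 3s and [PO4^3-] = 2s.
Ksp = [Mg^2+]^3[PO4^3-]^2
So Ksp = (3s)^3 × (2s)^2 = 108s^5
With s = 5.62 x 10^-6: Ksp = 6.05 × 10^-25

6.05 x 10^-25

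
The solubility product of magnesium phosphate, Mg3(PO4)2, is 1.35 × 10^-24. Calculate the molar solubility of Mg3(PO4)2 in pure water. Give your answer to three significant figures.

Mg3(PO4)2(s) ⇌ 3 Mg^2+ + 2 PO4^3-
Ksp = [Mg^2+]^3[PO4^3-]^2
If s mol/L of Mg3(PO4)2 dissolves, [Mg^2+] = 3s and [PO4^3-] = 2s.
Substituting: Ksp = (3s)^3(2s)^2 = 108s^5
Solving, s = (1.35 × 10^-24/108)^(1/5) = 6.60 × 10^-6 M

6.60e-6 M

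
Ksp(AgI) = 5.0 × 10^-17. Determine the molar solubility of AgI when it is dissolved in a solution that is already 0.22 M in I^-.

AgI(s) ⇌ Ag^+ + I^-
Ksp = [Ag^+][I^-]
Let s be the molar solubility in this solution. [Ag^+] = s, [I^-] = 0.22 + s ≈ 0.22 (since the I^- already present dominates).
Ksp ≈ s × 0.22
s = 2.3 × 10^-16 M
Check: s = 2.3 × 10^-16 ≪ 0.22, so the approximation is valid.

2.3e-16 M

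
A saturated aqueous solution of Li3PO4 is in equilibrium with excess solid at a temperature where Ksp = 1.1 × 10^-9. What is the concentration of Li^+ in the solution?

[Li^+] ≈ 7.6 × 10^-3 M

Li3PO4(s) ⇌ 3 Li^+ + PO4^3-
Ksp = [Li^+]^3[PO4^3-]
With molar solubility s: [Li^+] = 3s, [PO4^3-] = s.
Ksp = (3s)^3s = 27s^4
s^4 = 1.1 × 10^-9 / 27, so s = 2.53 × 10^-3 M
[Li^+] = 3s = 7.6 × 10^-3 M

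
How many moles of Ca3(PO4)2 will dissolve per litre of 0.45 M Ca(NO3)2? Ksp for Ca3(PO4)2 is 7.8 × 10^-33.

Ca3(PO4)2(s) <=> 3 Ca^2+(aq) + 2 PO4^3-(aq)
Ksp = [Ca^2+]^3[PO4^3-]^2
Let s = moles of Ca3(PO4)2 that dissolve per litre. [Ca^2+] = 0.45 + 3s ≈ 0.45, [PO4^3-] = 2s (Ksp is small, so little additional dissolves).
Ksp ≈ (0.45)^3 × (2s)^2
s = 1.5 × 10^-16 M
Check: 3s = 4.4 × 10^-16 ≪ 0.45, so the approximation is valid.

1.5e-16 M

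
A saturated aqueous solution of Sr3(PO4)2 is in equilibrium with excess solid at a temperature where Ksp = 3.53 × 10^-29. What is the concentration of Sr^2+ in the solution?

[Sr^2+] ≈ 2.40e-6 M

Sr3(PO4)2(s) ⇌ 3 Sr^2+ + 2 PO4^3-
Ksp = [Sr^2+]^3[PO4^3-]^2
If s mol/L of Sr3(PO4)2 dissolves, [Sr^2+] = 3s and [PO4^3-] = 2s.
Substituting: Ksp = (3s)^3(2s)^2 = 108s^5
Solving, s = (3.53 × 10^-29/108)^(1/5) = 7.996 × 10^-7 M
[Sr^2+] = 3s = 2.40 x 10^-6 M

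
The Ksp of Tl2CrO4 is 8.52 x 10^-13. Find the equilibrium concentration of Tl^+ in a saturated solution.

[Tl^+] ≈ 1.19 × 10^-4 M

Tl2CrO4(s) <=> 2 Tl^+ + CrO4^2-
Ksp = [Tl^+]^2[CrO4^2-]
Let s = molar solubility. Then [Tl^+] = 2s and [CrO4^2-] = s.
Ksp = (2s)^2s = 4s^3
s = (8.52 x 10^-13 / 4)^(1/3) = 5.972 × 10^-5 M
[Tl^+] = 2s = 1.19 × 10^-4 M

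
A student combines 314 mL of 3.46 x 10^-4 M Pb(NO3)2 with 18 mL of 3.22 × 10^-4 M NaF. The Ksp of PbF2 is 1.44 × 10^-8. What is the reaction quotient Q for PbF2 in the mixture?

Total volume = 314 + 18 = 332 mL.
[Pb^2+] = 3.46 x 10^-4 × (314/332) = 3.272 × 10^-4 M
[F^-] = 3.22 × 10^-4 × (18/332) = 1.746 × 10^-5 M
PbF2(s) ⇌ Pb^2+ + 2 F^-, so Q = [Pb^2+][F^-]^2
Q = (3.272 × 10^-4)(1.746 × 10^-5)^2 = 9.97 × 10^-14
Q < Ksp, so no precipitate of PbF2 forms.

Q ≈ 9.97 x 10^-14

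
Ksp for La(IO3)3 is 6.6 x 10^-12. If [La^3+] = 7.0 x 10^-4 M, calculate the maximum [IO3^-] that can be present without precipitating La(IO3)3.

La(IO3)3(s) ⇌ La^3+ + 3 IO3^-
Ksp = [La^3+][IO3^-]^3
Precipitation begins when Q = Ksp. With [La^3+] = 7.0 x 10^-4 M:
6.6 x 10^-12 = (7.0 x 10^-4) × [IO3^-]^3
[IO3^-] = (6.6 x 10^-12 / 7.0 × 10^-4)^(1/3) = 2.1 × 10^-3 M

[IO3^-] ≈ 2.1e-3 M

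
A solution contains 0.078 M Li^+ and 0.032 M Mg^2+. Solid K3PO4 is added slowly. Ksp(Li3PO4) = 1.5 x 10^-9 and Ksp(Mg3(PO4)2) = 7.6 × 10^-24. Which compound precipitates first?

Precipitation of each salt starts when its ion product equals its Ksp.
For Li3PO4: 1.5 x 10^-9 = (0.078)^3 × [PO4^3-]  ⇒  [PO4^3-] = 3.2 x 10^-6 M.
For Mg3(PO4)2: 7.6 × 10^-24 = (0.032)^3 × [PO4^3-]^2  ⇒  [PO4^3-] = 4.8 × 10^-10 M.
The salt with the lower threshold [PO4^3-] precipitates first: Mg3(PO4)2.

Mg3(PO4)2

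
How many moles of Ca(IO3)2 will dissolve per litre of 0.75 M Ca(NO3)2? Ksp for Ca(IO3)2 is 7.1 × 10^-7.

Ca(IO3)2(s) <=> Ca^2+(aq) + 2 IO3^-(aq)
Ksp = [Ca^2+][IO3^-]^2
If s mol/L dissolves here, [Ca^2+] = 0.75 + s ≈ 0.75, [IO3^-] = 2s (since Ca^2+ from Ca(NO3)2 dominates).
Ksp ≈ 0.75 × (2s)^2
s = 4.9 x 10^-4 M
Check: s = 4.9 x 10^-4 ≪ 0.75, so the approximation is valid.

4.9 × 10^-4 M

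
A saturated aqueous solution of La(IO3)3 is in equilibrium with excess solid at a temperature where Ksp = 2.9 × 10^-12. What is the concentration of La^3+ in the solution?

[La^3+] = 5.7e-4 M

La(IO3)3(s) ⇌ La^3+(aq) + 3 IO3^-(aq)
Ksp = [La^3+][IO3^-]^3
For each mole of La(IO3)3 that dissolves: [La^3+] = s, [IO3^-] = 3s.
Ksp = s(3s)^3 = 27s^4
s = (2.9 × 10^-12 / 27)^(1/4) = 5.72 × 10^-4 M
[La^3+] = s = 5.7 x 10^-4 M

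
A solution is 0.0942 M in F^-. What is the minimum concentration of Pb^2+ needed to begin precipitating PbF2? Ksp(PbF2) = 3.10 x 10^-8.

PbF2(s) ⇌ Pb^2+(aq) + 2 F^-(aq)
Ksp = [Pb^2+][F^-]^2
Precipitation begins when Q = Ksp. With [F^-] = 0.0942 M:
3.10 x 10^-8 = (0.0942)^2 × [Pb^2+]
[Pb^2+] = (3.10 x 10^-8 / 8.874 × 10^-3) = 3.49 × 10^-6 M

[Pb^2+] = 3.49 × 10^-6 M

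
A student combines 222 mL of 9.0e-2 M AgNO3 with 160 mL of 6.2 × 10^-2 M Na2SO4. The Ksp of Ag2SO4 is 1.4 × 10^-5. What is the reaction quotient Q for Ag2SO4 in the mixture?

Total volume = 222 + 160 = 382 mL.
[Ag^+] = 9.0 × 10^-2 × (222/382) = 5.23 x 10^-2 M
[SO4^2-] = 6.2 x 10^-2 × (160/382) = 2.60 x 10^-2 M
Ag2SO4(s) ⇌ 2 Ag^+(aq) + SO4^2-(aq), so Q = [Ag^+]^2[SO4^2-]
Q = (5.23 × 10^-2)^2(2.60 × 10^-2) = 7.1 x 10^-5
Q > Ksp, so Ag2SO4 will precipitate.

Q ≈ 7.1 × 10^-5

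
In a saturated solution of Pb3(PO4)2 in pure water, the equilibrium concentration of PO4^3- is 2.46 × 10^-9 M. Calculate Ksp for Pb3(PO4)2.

Ksp = 3.04e-43

Pb3(PO4)2(s) ⇌ 3 Pb^2+(aq) + 2 PO4^3-(aq)
Stoichiometry gives [Pb^2+] = (3/2)[PO4^3-] = 3.690 × 10^-9 M.
Ksp = [Pb^2+]^3[PO4^3-]^2
Ksp = (3.690 × 10^-9)^3 × (2.46 × 10^-9)^2 = 3.04 x 10^-43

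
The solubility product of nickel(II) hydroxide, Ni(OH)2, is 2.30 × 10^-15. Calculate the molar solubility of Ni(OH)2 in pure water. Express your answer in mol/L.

Ni(OH)2(s) <=> Ni^2+(aq) + 2 OH^-(aq)
Ksp = [Ni^2+][OH^-]^2
Let s = molar solubility. Then [Ni^2+] = s and [OH^-] = 2s.
Ksp = s(2s)^2 = 4s^3
s = (2.30 × 10^-15 / 4)^(1/3) = 8.32 × 10^-6 M

s = 8.32 × 10^-6 M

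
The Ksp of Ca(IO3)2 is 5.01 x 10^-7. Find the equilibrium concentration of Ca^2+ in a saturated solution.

Ca(IO3)2(s) ⇌ Ca^2+(aq) + 2 IO3^-(aq)
Ksp = [Ca^2+][IO3^-]^2
For each mole of Ca(IO3)2 that dissolves: [Ca^2+] = s, [IO3^-] = 2s.
So Ksp = s × (2s)^2 = 4s^3
s = (5.01 x 10^-7 / 4)^(1/3) = 5.003 × 10^-3 M
[Ca^2+] = s = 5.00 x 10^-3 M

[Ca^2+] = 5.00 x 10^-3 M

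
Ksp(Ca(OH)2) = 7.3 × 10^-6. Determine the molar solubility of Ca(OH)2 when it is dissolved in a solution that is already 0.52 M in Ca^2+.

Ca(OH)2(s) ⇌ Ca^2+ + 2 OH^-
Ksp = [Ca^2+][OH^-]^2
Let s be the molar solubility in this solution. [Ca^2+] = 0.52 + s ≈ 0.52, [OH^-] = 2s (common-ion effect: Ca^2+ is already 0.52 M).
Ksp ≈ 0.52 × (2s)^2
s = 1.9 × 10^-3 M
Check: s = 1.9 x 10^-3 ≪ 0.52, so the approximation is valid.

1.9 x 10^-3 M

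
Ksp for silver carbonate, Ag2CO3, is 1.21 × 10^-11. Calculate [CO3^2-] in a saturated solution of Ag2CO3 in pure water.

[CO3^2-] ≈ 1.45 × 10^-4 M

Ag2CO3(s) ⇌ 2 Ag^+(aq) + CO3^2-(aq)
Ksp = [Ag^+]^2[CO3^2-]
If s mol/L of Ag2CO3 dissolves, [Ag^+] = 2s and [CO3^2-] = s.
So Ksp = (2s)^2 × s = 4s^3
Solving, s = (1.21 × 10^-11/4)^(1/3) = 1.446 × 10^-4 M
[CO3^2-] = s = 1.45 × 10^-4 M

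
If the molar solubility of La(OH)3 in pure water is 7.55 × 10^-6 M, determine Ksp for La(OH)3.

8.77 × 10^-20

La(OH)3(s) <=> La^3+(aq) + 3 OH^-(aq)
Let s = molar solubility. Then [La^3+] = s and [OH^-] = 3s.
Ksp = [La^3+][OH^-]^3
Ksp = s(3s)^3 = 27s^4
Ksp = 27 × (7.55 × 10^-6)^4 = 8.77 x 10^-20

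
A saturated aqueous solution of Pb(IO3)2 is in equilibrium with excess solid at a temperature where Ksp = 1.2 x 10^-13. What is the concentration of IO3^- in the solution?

Pb(IO3)2(s) ⇌ Pb^2+ + 2 IO3^-
Ksp = [Pb^2+][IO3^-]^2
For each mole of Pb(IO3)2 that dissolves: [Pb^2+] = s, [IO3^-] = 2s.
Ksp = s(2s)^2 = 4s^3
s^3 = 1.2 x 10^-13 / 4, so s = 3.11 × 10^-5 M
[IO3^-] = 2s = 6.2 × 10^-5 M

[IO3^-] ≈ 6.2e-5 M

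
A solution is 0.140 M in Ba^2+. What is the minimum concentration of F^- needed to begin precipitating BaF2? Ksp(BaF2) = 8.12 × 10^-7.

2.41 × 10^-3 M

BaF2(s) ⇌ Ba^2+ + 2 F^-
Ksp = [Ba^2+][F^-]^2
Precipitation begins when Q = Ksp. With [Ba^2+] = 0.140 M:
8.12 × 10^-7 = (0.140) × [F^-]^2
[F^-] = (8.12 × 10^-7 / 1.40 x 10^-1)^(1/2) = 2.41 × 10^-3 M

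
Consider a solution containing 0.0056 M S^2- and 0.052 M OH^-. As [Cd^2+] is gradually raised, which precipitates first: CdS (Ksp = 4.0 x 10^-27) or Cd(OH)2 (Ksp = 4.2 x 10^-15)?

CdS

Each salt begins to precipitate when Q = Ksp, i.e. when [Cd^2+] reaches its threshold.
For CdS: 4.0 x 10^-27 = 0.0056 × [Cd^2+]  ⇒  [Cd^2+] = 7.1 × 10^-25 M.
For Cd(OH)2: 4.2 x 10^-15 = (0.052)^2 × [Cd^2+]  ⇒  [Cd^2+] = 1.6 x 10^-12 M.
The salt with the lower threshold [Cd^2+] precipitates first: CdS.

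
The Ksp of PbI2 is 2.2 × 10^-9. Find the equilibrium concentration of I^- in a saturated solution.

PbI2(s) <=> Pb^2+(aq) + 2 I^-(aq)
Ksp = [Pb^2+][I^-]^2
For each mole of PbI2 that dissolves: [Pb^2+] = s, [I^-] = 2s.
Substituting: Ksp = s(2s)^2 = 4s^3
Solving, s = (2.2 × 10^-9/4)^(1/3) = 8.19 x 10^-4 M
[I^-] = 2s = 1.6 x 10^-3 M

1.6 × 10^-3 M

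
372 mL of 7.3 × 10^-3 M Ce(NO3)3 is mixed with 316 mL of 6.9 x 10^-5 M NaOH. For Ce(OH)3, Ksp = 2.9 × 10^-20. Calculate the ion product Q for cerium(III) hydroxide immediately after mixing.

Total volume = 372 + 316 = 688 mL.
[Ce^3+] = 7.3 × 10^-3 × (372/688) = 3.95 × 10^-3 M
[OH^-] = 6.9 × 10^-5 × (316/688) = 3.17 × 10^-5 M
Ce(OH)3(s) <=> Ce^3+(aq) + 3 OH^-(aq), so Q = [Ce^3+][OH^-]^3
Q = (3.95 x 10^-3)(3.17 x 10^-5)^3 = 1.3 × 10^-16
Q > Ksp, so Ce(OH)3 will precipitate.

1.3 × 10^-16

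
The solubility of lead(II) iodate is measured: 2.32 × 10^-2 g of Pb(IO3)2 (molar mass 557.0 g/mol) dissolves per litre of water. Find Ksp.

Molar solubility s = (2.32 × 10^-2 g/L) / (557.0 g/mol) = 4.165 × 10^-5 M.
Pb(IO3)2(s) ⇌ Pb^2+ + 2 IO3^-
If s mol/L of Pb(IO3)2 dissolves, [Pb^2+] = s and [IO3^-] = 2s.
Ksp = [Pb^2+][IO3^-]^2
Substituting: Ksp = s(2s)^2 = 4s^3
Ksp = 4 × (4.165 × 10^-5)^3 = 2.89 x 10^-13

2.89e-13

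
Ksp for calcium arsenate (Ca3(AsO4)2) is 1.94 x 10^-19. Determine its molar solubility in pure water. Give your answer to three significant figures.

7.09e-5 M

Ca3(AsO4)2(s) ⇌ 3 Ca^2+ + 2 AsO4^3-
Ksp = [Ca^2+]^3[AsO4^3-]^2
Let s = molar solubility. Then [Ca^2+] = 3s and [AsO4^3-] = 2s.
Ksp = (3s)^3(2s)^2 = 108s^5
Solving, s = (1.94 x 10^-19/108)^(1/5) = 7.09 × 10^-5 M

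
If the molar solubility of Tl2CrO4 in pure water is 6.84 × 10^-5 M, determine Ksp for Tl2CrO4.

Tl2CrO4(s) ⇌ 2 Tl^+ + CrO4^2-
Let s = molar solubility. Then [Tl^+] = 2s and [CrO4^2-] = s.
Ksp = [Tl^+]^2[CrO4^2-]
Ksp = (2s)^2s = 4s^3
With s = 6.84 × 10^-5: Ksp = 1.28 x 10^-12

Ksp = 1.28 × 10^-12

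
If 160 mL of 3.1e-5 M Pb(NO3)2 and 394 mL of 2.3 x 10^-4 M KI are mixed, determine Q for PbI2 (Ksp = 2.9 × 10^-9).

2.4 x 10^-13

Total volume = 160 + 394 = 554 mL.
[Pb^2+] = 3.1 × 10^-5 × (160/554) = 8.95 x 10^-6 M
[I^-] = 2.3 × 10^-4 × (394/554) = 1.64 x 10^-4 M
PbI2(s) ⇌ Pb^2+ + 2 I^-, so Q = [Pb^2+][I^-]^2
Q = (8.95 × 10^-6)(1.64 × 10^-4)^2 = 2.4 × 10^-13
Q < Ksp, so no precipitate of PbI2 forms.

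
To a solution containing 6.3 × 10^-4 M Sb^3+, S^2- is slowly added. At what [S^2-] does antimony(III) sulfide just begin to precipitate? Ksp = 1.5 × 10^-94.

Sb2S3(s) ⇌ 2 Sb^3+(aq) + 3 S^2-(aq)
Ksp = [Sb^3+]^2[S^2-]^3
Precipitation begins when Q = Ksp. With [Sb^3+] = 6.3 × 10^-4 M:
1.5 × 10^-94 = (6.3 × 10^-4)^2 × [S^2-]^3
[S^2-] = (1.5 × 10^-94 / 3.97 x 10^-7)^(1/3) = 7.2 × 10^-30 M

7.2 x 10^-30 M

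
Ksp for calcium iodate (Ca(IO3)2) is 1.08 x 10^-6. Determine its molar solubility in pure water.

s ≈ 6.46e-3 M

Ca(IO3)2(s) ⇌ Ca^2+ + 2 IO3^-
Ksp = [Ca^2+][IO3^-]^2
If s mol/L of Ca(IO3)2 dissolves, [Ca^2+] = s and [IO3^-] = 2s.
Substituting: Ksp = s(2s)^2 = 4s^3
Solving, s = (1.08 x 10^-6/4)^(1/3) = 6.46 x 10^-3 M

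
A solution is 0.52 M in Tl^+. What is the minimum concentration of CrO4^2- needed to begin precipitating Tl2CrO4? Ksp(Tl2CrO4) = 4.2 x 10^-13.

Tl2CrO4(s) ⇌ 2 Tl^+ + CrO4^2-
Ksp = [Tl^+]^2[CrO4^2-]
Precipitation begins when Q = Ksp. With [Tl^+] = 0.52 M:
4.2 x 10^-13 = (0.52)^2 × [CrO4^2-]
[CrO4^2-] = (4.2 x 10^-13 / 2.70 × 10^-1) = 1.6 x 10^-12 M

1.6 × 10^-12 M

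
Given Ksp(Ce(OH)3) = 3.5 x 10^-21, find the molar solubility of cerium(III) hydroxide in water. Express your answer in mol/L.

3.4e-6 M

Ce(OH)3(s) <=> Ce^3+(aq) + 3 OH^-(aq)
Ksp = [Ce^3+][OH^-]^3
If s mol/L of Ce(OH)3 dissolves, [Ce^3+] = s and [OH^-] = 3s.
Substituting: Ksp = s(3s)^3 = 27s^4
Solving, s = (3.5 x 10^-21/27)^(1/4) = 3.4 × 10^-6 M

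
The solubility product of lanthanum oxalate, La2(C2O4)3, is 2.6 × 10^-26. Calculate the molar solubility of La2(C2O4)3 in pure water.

La2(C2O4)3(s) <=> 2 La^3+ + 3 C2O4^2-
Ksp = [La^3+]^2[C2O4^2-]^3
Let s = molar solubility. Then [La^3+] = 2s and [C2O4^2-] = 3s.
Substituting: Ksp = (2s)^2(3s)^3 = 108s^5
s = (2.6 × 10^-26 / 108)^(1/5) = 3.0 × 10^-6 M

s ≈ 3.0 × 10^-6 M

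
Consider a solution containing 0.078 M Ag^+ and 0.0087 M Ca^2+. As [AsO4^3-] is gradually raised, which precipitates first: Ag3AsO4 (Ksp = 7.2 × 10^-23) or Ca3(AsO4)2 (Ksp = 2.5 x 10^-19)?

Ag3AsO4

Each salt begins to precipitate when Q = Ksp, i.e. when [AsO4^3-] reaches its threshold.
For Ag3AsO4: 7.2 × 10^-23 = (0.078)^3 × [AsO4^3-]  ⇒  [AsO4^3-] = 1.5 × 10^-19 M.
For Ca3(AsO4)2: 2.5 x 10^-19 = (0.0087)^3 × [AsO4^3-]^2  ⇒  [AsO4^3-] = 6.2 x 10^-7 M.
The salt with the lower threshold [AsO4^3-] precipitates first: Ag3AsO4.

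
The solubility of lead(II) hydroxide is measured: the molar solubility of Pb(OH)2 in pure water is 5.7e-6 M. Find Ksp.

Pb(OH)2(s) <=> Pb^2+ + 2 OH^-
With molar solubility s: [Pb^2+] = s, [OH^-] = 2s.
Ksp = [Pb^2+][OH^-]^2
Substituting: Ksp = s(2s)^2 = 4s^3
With s = 5.7 × 10^-6: Ksp = 7.4 × 10^-16

Ksp = 7.4 x 10^-16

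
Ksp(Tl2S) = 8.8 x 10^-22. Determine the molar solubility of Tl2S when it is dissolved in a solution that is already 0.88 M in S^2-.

Tl2S(s) ⇌ 2 Tl^+(aq) + S^2-(aq)
Ksp = [Tl^+]^2[S^2-]
Let s be the molar solubility in this solution. [Tl^+] = 2s, [S^2-] = 0.88 + s ≈ 0.88 (common-ion effect: S^2- is already 0.88 M).
Ksp ≈ (2s)^2 × 0.88
s = 1.6 × 10^-11 M
Check: s = 1.6 × 10^-11 ≪ 0.88, so the approximation is valid.

s = 1.6 × 10^-11 M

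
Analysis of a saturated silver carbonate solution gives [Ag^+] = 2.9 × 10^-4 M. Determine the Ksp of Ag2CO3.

Ag2CO3(s) ⇌ 2 Ag^+(aq) + CO3^2-(aq)
Stoichiometry gives [CO3^2-] = (1/2)[Ag^+] = 1.45 x 10^-4 M.
Ksp = [Ag^+]^2[CO3^2-]
Ksp = (2.9 × 10^-4)^2 × 1.45 × 10^-4 = 1.2 × 10^-11

Ksp = 1.2 × 10^-11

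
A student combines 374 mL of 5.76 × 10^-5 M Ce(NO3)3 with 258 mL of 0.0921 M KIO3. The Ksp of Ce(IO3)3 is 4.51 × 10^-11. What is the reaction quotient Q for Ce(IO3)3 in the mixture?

1.81e-9

Total volume = 374 + 258 = 632 mL.
[Ce^3+] = 5.76 x 10^-5 × (374/632) = 3.409 × 10^-5 M
[IO3^-] = 9.21 × 10^-2 × (258/632) = 3.760 × 10^-2 M
Ce(IO3)3(s) <=> Ce^3+(aq) + 3 IO3^-(aq), so Q = [Ce^3+][IO3^-]^3
Q = (3.409 x 10^-5)(3.760 × 10^-2)^3 = 1.81 x 10^-9
Q > Ksp, so Ce(IO3)3 will precipitate.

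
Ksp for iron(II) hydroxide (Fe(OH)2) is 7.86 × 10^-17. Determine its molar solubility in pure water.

s ≈ 2.70e-6 M

Fe(OH)2(s) <=> Fe^2+ + 2 OH^-
Ksp = [Fe^2+][OH^-]^2
Let s = molar solubility. Then [Fe^2+] = s and [OH^-] = 2s.
Ksp = s(2s)^2 = 4s^3
s = (7.86 × 10^-17 / 4)^(1/3) = 2.70 × 10^-6 M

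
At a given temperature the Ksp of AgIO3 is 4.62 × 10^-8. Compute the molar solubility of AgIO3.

AgIO3(s) <=> Ag^+(aq) + IO3^-(aq)
Ksp = [Ag^+][IO3^-]
If s mol/L of AgIO3 dissolves, [Ag^+] = s and [IO3^-] = s.
Ksp = (s)(s) = s^2
s = (4.62 × 10^-8)^(1/2) = 2.15 x 10^-4 M

s ≈ 2.15 × 10^-4 M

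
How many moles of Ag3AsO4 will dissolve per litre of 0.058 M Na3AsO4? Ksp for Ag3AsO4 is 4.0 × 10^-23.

Ag3AsO4(s) <=> 3 Ag^+(aq) + AsO4^3-(aq)
Ksp = [Ag^+]^3[AsO4^3-]
Let s be the molar solubility in this solution. [Ag^+] = 3s, [AsO4^3-] = 0.058 + s ≈ 0.058 (since AsO4^3- from Na3AsO4 dominates).
Ksp ≈ (3s)^3 × 0.058
s = 2.9 × 10^-8 M
Check: s = 2.9 × 10^-8 ≪ 0.058, so the approximation is valid.

s = 2.9 x 10^-8 M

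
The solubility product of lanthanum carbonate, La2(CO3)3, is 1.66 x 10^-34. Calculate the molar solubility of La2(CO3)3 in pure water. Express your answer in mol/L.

s ≈ 6.88 x 10^-8 M

La2(CO3)3(s) ⇌ 2 La^3+ + 3 CO3^2-
Ksp = [La^3+]^2[CO3^2-]^3
If s mol/L of La2(CO3)3 dissolves, [La^3+] = 2s and [CO3^2-] = 3s.
So Ksp = (2s)^2 × (3s)^3 = 108s^5
s = (1.66 x 10^-34 / 108)^(1/5) = 6.88 × 10^-8 M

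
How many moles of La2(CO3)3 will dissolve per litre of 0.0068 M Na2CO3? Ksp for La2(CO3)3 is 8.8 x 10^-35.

La2(CO3)3(s) <=> 2 La^3+ + 3 CO3^2-
Ksp = [La^3+]^2[CO3^2-]^3
Let s = moles of La2(CO3)3 that dissolve per litre. [La^3+] = 2s, [CO3^2-] = 0.0068 + 3s ≈ 0.0068 (common-ion effect: CO3^2- is already 0.0068 M).
Ksp ≈ (2s)^2 × (0.0068)^3
s = 8.4 × 10^-15 M
Check: 3s = 2.5 × 10^-14 ≪ 0.0068, so the approximation is valid.

s = 8.4 x 10^-15 M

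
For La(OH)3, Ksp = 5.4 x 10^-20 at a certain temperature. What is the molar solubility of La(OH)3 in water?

s ≈ 6.7 × 10^-6 M

La(OH)3(s) <=> La^3+(aq) + 3 OH^-(aq)
Ksp = [La^3+][OH^-]^3
Let s = molar solubility. Then [La^3+] = s and [OH^-] = 3s.
So Ksp = s × (3s)^3 = 27s^4
s^4 = 5.4 x 10^-20 / 27, so s = 6.7 x 10^-6 M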